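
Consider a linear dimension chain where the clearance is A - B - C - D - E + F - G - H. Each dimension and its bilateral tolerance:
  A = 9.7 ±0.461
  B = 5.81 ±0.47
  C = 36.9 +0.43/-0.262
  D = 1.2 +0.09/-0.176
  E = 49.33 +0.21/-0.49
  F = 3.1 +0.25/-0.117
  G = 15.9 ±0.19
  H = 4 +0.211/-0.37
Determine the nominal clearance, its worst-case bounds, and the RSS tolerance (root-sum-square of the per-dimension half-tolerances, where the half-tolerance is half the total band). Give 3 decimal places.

nominal=-100.340 wc=[-102.519,-97.671] rss=0.921

Stack each dimension's contribution:
  +A: nom +9.700 → Σnom=9.700; wc +0.461/-0.461 → slack +0.461/-0.461; half-tol=0.461, Σhalf²=0.212521
  -B: nom -5.810 → Σnom=3.890; wc +0.470/-0.470 → slack +0.931/-0.931; half-tol=0.470, Σhalf²=0.433421
  -C: nom -36.900 → Σnom=-33.010; wc +0.262/-0.430 → slack +1.193/-1.361; half-tol=0.346, Σhalf²=0.553137
  -D: nom -1.200 → Σnom=-34.210; wc +0.176/-0.090 → slack +1.369/-1.451; half-tol=0.133, Σhalf²=0.570826
  -E: nom -49.330 → Σnom=-83.540; wc +0.490/-0.210 → slack +1.859/-1.661; half-tol=0.350, Σhalf²=0.693326
  +F: nom +3.100 → Σnom=-80.440; wc +0.250/-0.117 → slack +2.109/-1.778; half-tol=0.183, Σhalf²=0.726998
  -G: nom -15.900 → Σnom=-96.340; wc +0.190/-0.190 → slack +2.299/-1.968; half-tol=0.190, Σhalf²=0.763098
  -H: nom -4.000 → Σnom=-100.340; wc +0.370/-0.211 → slack +2.669/-2.179; half-tol=0.290, Σhalf²=0.847488
Nominal = -100.340. Worst-case = [-100.340 - 2.179, -100.340 + 2.669] = [-102.519, -97.671]. RSS = √0.847488 = 0.921.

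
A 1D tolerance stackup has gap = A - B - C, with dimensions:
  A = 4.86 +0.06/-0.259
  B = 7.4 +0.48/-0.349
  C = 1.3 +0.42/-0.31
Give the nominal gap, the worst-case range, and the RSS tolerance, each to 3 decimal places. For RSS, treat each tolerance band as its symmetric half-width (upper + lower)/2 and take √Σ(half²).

Stack each dimension's contribution:
  +A: nom +4.860 → Σnom=4.860; wc +0.060/-0.259 → slack +0.060/-0.259; half-tol=0.160, Σhalf²=0.025440
  -B: nom -7.400 → Σnom=-2.540; wc +0.349/-0.480 → slack +0.409/-0.739; half-tol=0.414, Σhalf²=0.197250
  -C: nom -1.300 → Σnom=-3.840; wc +0.310/-0.420 → slack +0.719/-1.159; half-tol=0.365, Σhalf²=0.330475
Nominal = -3.840. Worst-case = [-3.840 - 1.159, -3.840 + 0.719] = [-4.999, -3.121]. RSS = √0.330475 = 0.575.

nominal=-3.840 wc=[-4.999,-3.121] rss=0.575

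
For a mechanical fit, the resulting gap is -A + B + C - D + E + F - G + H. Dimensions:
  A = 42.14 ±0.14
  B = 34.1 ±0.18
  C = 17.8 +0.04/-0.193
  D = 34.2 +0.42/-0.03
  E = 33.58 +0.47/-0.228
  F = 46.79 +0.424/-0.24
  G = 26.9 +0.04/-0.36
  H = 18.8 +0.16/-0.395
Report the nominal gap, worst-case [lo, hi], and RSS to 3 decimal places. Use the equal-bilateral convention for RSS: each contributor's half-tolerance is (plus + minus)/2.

nominal=47.830 wc=[45.994,49.634] rss=0.682

Stack each dimension's contribution:
  -A: nom -42.140 → Σnom=-42.140; wc +0.140/-0.140 → slack +0.140/-0.140; half-tol=0.140, Σhalf²=0.019600
  +B: nom +34.100 → Σnom=-8.040; wc +0.180/-0.180 → slack +0.320/-0.320; half-tol=0.180, Σhalf²=0.052000
  +C: nom +17.800 → Σnom=9.760; wc +0.040/-0.193 → slack +0.360/-0.513; half-tol=0.117, Σhalf²=0.065572
  -D: nom -34.200 → Σnom=-24.440; wc +0.030/-0.420 → slack +0.390/-0.933; half-tol=0.225, Σhalf²=0.116197
  +E: nom +33.580 → Σnom=9.140; wc +0.470/-0.228 → slack +0.860/-1.161; half-tol=0.349, Σhalf²=0.237998
  +F: nom +46.790 → Σnom=55.930; wc +0.424/-0.240 → slack +1.284/-1.401; half-tol=0.332, Σhalf²=0.348222
  -G: nom -26.900 → Σnom=29.030; wc +0.360/-0.040 → slack +1.644/-1.441; half-tol=0.200, Σhalf²=0.388222
  +H: nom +18.800 → Σnom=47.830; wc +0.160/-0.395 → slack +1.804/-1.836; half-tol=0.278, Σhalf²=0.465228
Nominal = 47.830. Worst-case = [47.830 - 1.836, 47.830 + 1.804] = [45.994, 49.634]. RSS = √0.465228 = 0.682.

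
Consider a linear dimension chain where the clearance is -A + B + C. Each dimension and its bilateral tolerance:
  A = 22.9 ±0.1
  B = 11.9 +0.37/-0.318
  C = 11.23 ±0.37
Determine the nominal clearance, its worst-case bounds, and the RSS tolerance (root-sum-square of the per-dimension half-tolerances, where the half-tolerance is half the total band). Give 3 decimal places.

nominal=0.230 wc=[-0.558,1.070] rss=0.515

Stack each dimension's contribution:
  -A: nom -22.900 → Σnom=-22.900; wc +0.100/-0.100 → slack +0.100/-0.100; half-tol=0.100, Σhalf²=0.010000
  +B: nom +11.900 → Σnom=-11.000; wc +0.370/-0.318 → slack +0.470/-0.418; half-tol=0.344, Σhalf²=0.128336
  +C: nom +11.230 → Σnom=0.230; wc +0.370/-0.370 → slack +0.840/-0.788; half-tol=0.370, Σhalf²=0.265236
Nominal = 0.230. Worst-case = [0.230 - 0.788, 0.230 + 0.840] = [-0.558, 1.070]. RSS = √0.265236 = 0.515.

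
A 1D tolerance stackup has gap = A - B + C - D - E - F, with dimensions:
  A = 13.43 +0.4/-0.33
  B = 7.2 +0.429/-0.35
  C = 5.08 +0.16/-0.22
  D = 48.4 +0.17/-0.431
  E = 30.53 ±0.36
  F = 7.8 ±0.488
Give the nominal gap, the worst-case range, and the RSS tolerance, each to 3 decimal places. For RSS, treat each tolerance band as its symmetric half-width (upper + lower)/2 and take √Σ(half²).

nominal=-75.420 wc=[-77.417,-73.231] rss=0.883

Stack each dimension's contribution:
  +A: nom +13.430 → Σnom=13.430; wc +0.400/-0.330 → slack +0.400/-0.330; half-tol=0.365, Σhalf²=0.133225
  -B: nom -7.200 → Σnom=6.230; wc +0.350/-0.429 → slack +0.750/-0.759; half-tol=0.389, Σhalf²=0.284935
  +C: nom +5.080 → Σnom=11.310; wc +0.160/-0.220 → slack +0.910/-0.979; half-tol=0.190, Σhalf²=0.321035
  -D: nom -48.400 → Σnom=-37.090; wc +0.431/-0.170 → slack +1.341/-1.149; half-tol=0.300, Σhalf²=0.411335
  -E: nom -30.530 → Σnom=-67.620; wc +0.360/-0.360 → slack +1.701/-1.509; half-tol=0.360, Σhalf²=0.540936
  -F: nom -7.800 → Σnom=-75.420; wc +0.488/-0.488 → slack +2.189/-1.997; half-tol=0.488, Σhalf²=0.779080
Nominal = -75.420. Worst-case = [-75.420 - 1.997, -75.420 + 2.189] = [-77.417, -73.231]. RSS = √0.779080 = 0.883.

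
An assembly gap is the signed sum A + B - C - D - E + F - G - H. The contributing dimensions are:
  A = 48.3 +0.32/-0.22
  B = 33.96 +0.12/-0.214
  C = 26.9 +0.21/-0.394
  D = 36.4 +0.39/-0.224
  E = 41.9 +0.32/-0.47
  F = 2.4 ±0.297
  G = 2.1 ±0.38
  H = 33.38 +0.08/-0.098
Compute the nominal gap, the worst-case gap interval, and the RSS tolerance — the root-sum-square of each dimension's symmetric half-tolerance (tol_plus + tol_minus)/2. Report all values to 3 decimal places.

nominal=-56.020 wc=[-58.131,-53.717] rss=0.826

Stack each dimension's contribution:
  +A: nom +48.300 → Σnom=48.300; wc +0.320/-0.220 → slack +0.320/-0.220; half-tol=0.270, Σhalf²=0.072900
  +B: nom +33.960 → Σnom=82.260; wc +0.120/-0.214 → slack +0.440/-0.434; half-tol=0.167, Σhalf²=0.100789
  -C: nom -26.900 → Σnom=55.360; wc +0.394/-0.210 → slack +0.834/-0.644; half-tol=0.302, Σhalf²=0.191993
  -D: nom -36.400 → Σnom=18.960; wc +0.224/-0.390 → slack +1.058/-1.034; half-tol=0.307, Σhalf²=0.286242
  -E: nom -41.900 → Σnom=-22.940; wc +0.470/-0.320 → slack +1.528/-1.354; half-tol=0.395, Σhalf²=0.442267
  +F: nom +2.400 → Σnom=-20.540; wc +0.297/-0.297 → slack +1.825/-1.651; half-tol=0.297, Σhalf²=0.530476
  -G: nom -2.100 → Σnom=-22.640; wc +0.380/-0.380 → slack +2.205/-2.031; half-tol=0.380, Σhalf²=0.674876
  -H: nom -33.380 → Σnom=-56.020; wc +0.098/-0.080 → slack +2.303/-2.111; half-tol=0.089, Σhalf²=0.682797
Nominal = -56.020. Worst-case = [-56.020 - 2.111, -56.020 + 2.303] = [-58.131, -53.717]. RSS = √0.682797 = 0.826.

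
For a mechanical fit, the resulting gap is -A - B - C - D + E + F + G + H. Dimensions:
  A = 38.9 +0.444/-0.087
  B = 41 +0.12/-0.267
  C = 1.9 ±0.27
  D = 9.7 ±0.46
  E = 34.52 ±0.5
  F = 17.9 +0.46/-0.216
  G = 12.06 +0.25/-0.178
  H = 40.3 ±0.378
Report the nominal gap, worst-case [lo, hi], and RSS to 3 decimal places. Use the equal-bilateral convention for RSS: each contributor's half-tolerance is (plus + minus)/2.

Stack each dimension's contribution:
  -A: nom -38.900 → Σnom=-38.900; wc +0.087/-0.444 → slack +0.087/-0.444; half-tol=0.266, Σhalf²=0.070490
  -B: nom -41.000 → Σnom=-79.900; wc +0.267/-0.120 → slack +0.354/-0.564; half-tol=0.194, Σhalf²=0.107933
  -C: nom -1.900 → Σnom=-81.800; wc +0.270/-0.270 → slack +0.624/-0.834; half-tol=0.270, Σhalf²=0.180833
  -D: nom -9.700 → Σnom=-91.500; wc +0.460/-0.460 → slack +1.084/-1.294; half-tol=0.460, Σhalf²=0.392433
  +E: nom +34.520 → Σnom=-56.980; wc +0.500/-0.500 → slack +1.584/-1.794; half-tol=0.500, Σhalf²=0.642432
  +F: nom +17.900 → Σnom=-39.080; wc +0.460/-0.216 → slack +2.044/-2.010; half-tol=0.338, Σhalf²=0.756676
  +G: nom +12.060 → Σnom=-27.020; wc +0.250/-0.178 → slack +2.294/-2.188; half-tol=0.214, Σhalf²=0.802472
  +H: nom +40.300 → Σnom=13.280; wc +0.378/-0.378 → slack +2.672/-2.566; half-tol=0.378, Σhalf²=0.945356
Nominal = 13.280. Worst-case = [13.280 - 2.566, 13.280 + 2.672] = [10.714, 15.952]. RSS = √0.945356 = 0.972.

nominal=13.280 wc=[10.714,15.952] rss=0.972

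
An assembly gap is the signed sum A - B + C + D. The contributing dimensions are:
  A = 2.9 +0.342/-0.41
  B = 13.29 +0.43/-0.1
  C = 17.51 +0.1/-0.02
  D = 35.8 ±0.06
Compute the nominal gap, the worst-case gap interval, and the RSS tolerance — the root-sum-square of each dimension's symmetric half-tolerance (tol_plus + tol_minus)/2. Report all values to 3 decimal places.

nominal=42.920 wc=[42.000,43.522] rss=0.468

Stack each dimension's contribution:
  +A: nom +2.900 → Σnom=2.900; wc +0.342/-0.410 → slack +0.342/-0.410; half-tol=0.376, Σhalf²=0.141376
  -B: nom -13.290 → Σnom=-10.390; wc +0.100/-0.430 → slack +0.442/-0.840; half-tol=0.265, Σhalf²=0.211601
  +C: nom +17.510 → Σnom=7.120; wc +0.100/-0.020 → slack +0.542/-0.860; half-tol=0.060, Σhalf²=0.215201
  +D: nom +35.800 → Σnom=42.920; wc +0.060/-0.060 → slack +0.602/-0.920; half-tol=0.060, Σhalf²=0.218801
Nominal = 42.920. Worst-case = [42.920 - 0.920, 42.920 + 0.602] = [42.000, 43.522]. RSS = √0.218801 = 0.468.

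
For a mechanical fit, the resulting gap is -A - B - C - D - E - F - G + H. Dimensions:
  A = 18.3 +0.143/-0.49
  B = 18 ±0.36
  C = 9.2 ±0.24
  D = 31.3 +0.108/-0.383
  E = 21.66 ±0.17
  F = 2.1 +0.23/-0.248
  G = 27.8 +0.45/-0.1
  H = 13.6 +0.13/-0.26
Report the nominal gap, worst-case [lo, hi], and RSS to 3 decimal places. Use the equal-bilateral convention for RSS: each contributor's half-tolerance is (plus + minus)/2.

nominal=-114.760 wc=[-116.721,-112.639] rss=0.740

Stack each dimension's contribution:
  -A: nom -18.300 → Σnom=-18.300; wc +0.490/-0.143 → slack +0.490/-0.143; half-tol=0.317, Σhalf²=0.100172
  -B: nom -18.000 → Σnom=-36.300; wc +0.360/-0.360 → slack +0.850/-0.503; half-tol=0.360, Σhalf²=0.229772
  -C: nom -9.200 → Σnom=-45.500; wc +0.240/-0.240 → slack +1.090/-0.743; half-tol=0.240, Σhalf²=0.287372
  -D: nom -31.300 → Σnom=-76.800; wc +0.383/-0.108 → slack +1.473/-0.851; half-tol=0.245, Σhalf²=0.347642
  -E: nom -21.660 → Σnom=-98.460; wc +0.170/-0.170 → slack +1.643/-1.021; half-tol=0.170, Σhalf²=0.376542
  -F: nom -2.100 → Σnom=-100.560; wc +0.248/-0.230 → slack +1.891/-1.251; half-tol=0.239, Σhalf²=0.433663
  -G: nom -27.800 → Σnom=-128.360; wc +0.100/-0.450 → slack +1.991/-1.701; half-tol=0.275, Σhalf²=0.509288
  +H: nom +13.600 → Σnom=-114.760; wc +0.130/-0.260 → slack +2.121/-1.961; half-tol=0.195, Σhalf²=0.547313
Nominal = -114.760. Worst-case = [-114.760 - 1.961, -114.760 + 2.121] = [-116.721, -112.639]. RSS = √0.547313 = 0.740.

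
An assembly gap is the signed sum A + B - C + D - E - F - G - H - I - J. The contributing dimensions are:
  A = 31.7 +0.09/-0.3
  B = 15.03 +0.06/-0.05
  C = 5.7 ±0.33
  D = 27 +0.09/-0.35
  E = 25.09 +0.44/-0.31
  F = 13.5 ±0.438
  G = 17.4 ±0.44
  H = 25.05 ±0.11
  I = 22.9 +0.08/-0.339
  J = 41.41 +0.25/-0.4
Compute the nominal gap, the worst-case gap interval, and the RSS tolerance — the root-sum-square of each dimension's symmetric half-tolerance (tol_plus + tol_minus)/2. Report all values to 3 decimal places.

nominal=-77.320 wc=[-80.108,-74.713] rss=0.941

Stack each dimension's contribution:
  +A: nom +31.700 → Σnom=31.700; wc +0.090/-0.300 → slack +0.090/-0.300; half-tol=0.195, Σhalf²=0.038025
  +B: nom +15.030 → Σnom=46.730; wc +0.060/-0.050 → slack +0.150/-0.350; half-tol=0.055, Σhalf²=0.041050
  -C: nom -5.700 → Σnom=41.030; wc +0.330/-0.330 → slack +0.480/-0.680; half-tol=0.330, Σhalf²=0.149950
  +D: nom +27.000 → Σnom=68.030; wc +0.090/-0.350 → slack +0.570/-1.030; half-tol=0.220, Σhalf²=0.198350
  -E: nom -25.090 → Σnom=42.940; wc +0.310/-0.440 → slack +0.880/-1.470; half-tol=0.375, Σhalf²=0.338975
  -F: nom -13.500 → Σnom=29.440; wc +0.438/-0.438 → slack +1.318/-1.908; half-tol=0.438, Σhalf²=0.530819
  -G: nom -17.400 → Σnom=12.040; wc +0.440/-0.440 → slack +1.758/-2.348; half-tol=0.440, Σhalf²=0.724419
  -H: nom -25.050 → Σnom=-13.010; wc +0.110/-0.110 → slack +1.868/-2.458; half-tol=0.110, Σhalf²=0.736519
  -I: nom -22.900 → Σnom=-35.910; wc +0.339/-0.080 → slack +2.207/-2.538; half-tol=0.210, Σhalf²=0.780409
  -J: nom -41.410 → Σnom=-77.320; wc +0.400/-0.250 → slack +2.607/-2.788; half-tol=0.325, Σhalf²=0.886034
Nominal = -77.320. Worst-case = [-77.320 - 2.788, -77.320 + 2.607] = [-80.108, -74.713]. RSS = √0.886034 = 0.941.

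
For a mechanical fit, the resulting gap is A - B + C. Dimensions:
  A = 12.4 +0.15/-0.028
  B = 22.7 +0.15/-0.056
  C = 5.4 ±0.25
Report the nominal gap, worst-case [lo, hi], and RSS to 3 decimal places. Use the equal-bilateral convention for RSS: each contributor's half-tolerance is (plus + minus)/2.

nominal=-4.900 wc=[-5.328,-4.444] rss=0.285

Stack each dimension's contribution:
  +A: nom +12.400 → Σnom=12.400; wc +0.150/-0.028 → slack +0.150/-0.028; half-tol=0.089, Σhalf²=0.007921
  -B: nom -22.700 → Σnom=-10.300; wc +0.056/-0.150 → slack +0.206/-0.178; half-tol=0.103, Σhalf²=0.018530
  +C: nom +5.400 → Σnom=-4.900; wc +0.250/-0.250 → slack +0.456/-0.428; half-tol=0.250, Σhalf²=0.081030
Nominal = -4.900. Worst-case = [-4.900 - 0.428, -4.900 + 0.456] = [-5.328, -4.444]. RSS = √0.081030 = 0.285.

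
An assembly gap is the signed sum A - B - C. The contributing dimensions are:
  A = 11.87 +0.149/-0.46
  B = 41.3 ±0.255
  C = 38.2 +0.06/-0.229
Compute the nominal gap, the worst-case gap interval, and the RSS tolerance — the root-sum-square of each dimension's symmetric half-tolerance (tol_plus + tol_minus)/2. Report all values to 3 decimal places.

Stack each dimension's contribution:
  +A: nom +11.870 → Σnom=11.870; wc +0.149/-0.460 → slack +0.149/-0.460; half-tol=0.304, Σhalf²=0.092720
  -B: nom -41.300 → Σnom=-29.430; wc +0.255/-0.255 → slack +0.404/-0.715; half-tol=0.255, Σhalf²=0.157745
  -C: nom -38.200 → Σnom=-67.630; wc +0.229/-0.060 → slack +0.633/-0.775; half-tol=0.145, Σhalf²=0.178626
Nominal = -67.630. Worst-case = [-67.630 - 0.775, -67.630 + 0.633] = [-68.405, -66.997]. RSS = √0.178626 = 0.423.

nominal=-67.630 wc=[-68.405,-66.997] rss=0.423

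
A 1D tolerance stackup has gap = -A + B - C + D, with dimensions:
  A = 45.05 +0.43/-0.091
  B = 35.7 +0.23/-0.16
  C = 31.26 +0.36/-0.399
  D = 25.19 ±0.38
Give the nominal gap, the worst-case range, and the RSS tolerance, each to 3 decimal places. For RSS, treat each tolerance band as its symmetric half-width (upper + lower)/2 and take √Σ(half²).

Stack each dimension's contribution:
  -A: nom -45.050 → Σnom=-45.050; wc +0.091/-0.430 → slack +0.091/-0.430; half-tol=0.261, Σhalf²=0.067860
  +B: nom +35.700 → Σnom=-9.350; wc +0.230/-0.160 → slack +0.321/-0.590; half-tol=0.195, Σhalf²=0.105885
  -C: nom -31.260 → Σnom=-40.610; wc +0.399/-0.360 → slack +0.720/-0.950; half-tol=0.380, Σhalf²=0.249906
  +D: nom +25.190 → Σnom=-15.420; wc +0.380/-0.380 → slack +1.100/-1.330; half-tol=0.380, Σhalf²=0.394306
Nominal = -15.420. Worst-case = [-15.420 - 1.330, -15.420 + 1.100] = [-16.750, -14.320]. RSS = √0.394306 = 0.628.

nominal=-15.420 wc=[-16.750,-14.320] rss=0.628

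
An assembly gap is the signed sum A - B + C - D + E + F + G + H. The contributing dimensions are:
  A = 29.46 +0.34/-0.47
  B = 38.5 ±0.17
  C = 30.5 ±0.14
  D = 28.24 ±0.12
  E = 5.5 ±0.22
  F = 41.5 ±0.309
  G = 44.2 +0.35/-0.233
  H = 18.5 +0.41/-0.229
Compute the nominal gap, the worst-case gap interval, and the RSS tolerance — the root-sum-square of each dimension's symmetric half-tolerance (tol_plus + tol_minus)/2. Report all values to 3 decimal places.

Stack each dimension's contribution:
  +A: nom +29.460 → Σnom=29.460; wc +0.340/-0.470 → slack +0.340/-0.470; half-tol=0.405, Σhalf²=0.164025
  -B: nom -38.500 → Σnom=-9.040; wc +0.170/-0.170 → slack +0.510/-0.640; half-tol=0.170, Σhalf²=0.192925
  +C: nom +30.500 → Σnom=21.460; wc +0.140/-0.140 → slack +0.650/-0.780; half-tol=0.140, Σhalf²=0.212525
  -D: nom -28.240 → Σnom=-6.780; wc +0.120/-0.120 → slack +0.770/-0.900; half-tol=0.120, Σhalf²=0.226925
  +E: nom +5.500 → Σnom=-1.280; wc +0.220/-0.220 → slack +0.990/-1.120; half-tol=0.220, Σhalf²=0.275325
  +F: nom +41.500 → Σnom=40.220; wc +0.309/-0.309 → slack +1.299/-1.429; half-tol=0.309, Σhalf²=0.370806
  +G: nom +44.200 → Σnom=84.420; wc +0.350/-0.233 → slack +1.649/-1.662; half-tol=0.291, Σhalf²=0.455778
  +H: nom +18.500 → Σnom=102.920; wc +0.410/-0.229 → slack +2.059/-1.891; half-tol=0.320, Σhalf²=0.557859
Nominal = 102.920. Worst-case = [102.920 - 1.891, 102.920 + 2.059] = [101.029, 104.979]. RSS = √0.557859 = 0.747.

nominal=102.920 wc=[101.029,104.979] rss=0.747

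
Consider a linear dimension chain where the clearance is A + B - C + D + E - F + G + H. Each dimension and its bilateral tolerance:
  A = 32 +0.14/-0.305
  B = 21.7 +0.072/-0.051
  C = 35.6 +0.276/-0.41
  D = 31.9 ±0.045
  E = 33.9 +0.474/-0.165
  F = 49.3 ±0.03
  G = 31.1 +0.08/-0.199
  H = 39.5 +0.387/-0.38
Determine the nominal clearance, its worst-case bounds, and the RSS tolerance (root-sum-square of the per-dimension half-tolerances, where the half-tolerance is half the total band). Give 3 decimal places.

Stack each dimension's contribution:
  +A: nom +32.000 → Σnom=32.000; wc +0.140/-0.305 → slack +0.140/-0.305; half-tol=0.223, Σhalf²=0.049506
  +B: nom +21.700 → Σnom=53.700; wc +0.072/-0.051 → slack +0.212/-0.356; half-tol=0.061, Σhalf²=0.053289
  -C: nom -35.600 → Σnom=18.100; wc +0.410/-0.276 → slack +0.622/-0.632; half-tol=0.343, Σhalf²=0.170937
  +D: nom +31.900 → Σnom=50.000; wc +0.045/-0.045 → slack +0.667/-0.677; half-tol=0.045, Σhalf²=0.172962
  +E: nom +33.900 → Σnom=83.900; wc +0.474/-0.165 → slack +1.141/-0.842; half-tol=0.320, Σhalf²=0.275043
  -F: nom -49.300 → Σnom=34.600; wc +0.030/-0.030 → slack +1.171/-0.872; half-tol=0.030, Σhalf²=0.275943
  +G: nom +31.100 → Σnom=65.700; wc +0.080/-0.199 → slack +1.251/-1.071; half-tol=0.140, Σhalf²=0.295403
  +H: nom +39.500 → Σnom=105.200; wc +0.387/-0.380 → slack +1.638/-1.451; half-tol=0.384, Σhalf²=0.442475
Nominal = 105.200. Worst-case = [105.200 - 1.451, 105.200 + 1.638] = [103.749, 106.838]. RSS = √0.442475 = 0.665.

nominal=105.200 wc=[103.749,106.838] rss=0.665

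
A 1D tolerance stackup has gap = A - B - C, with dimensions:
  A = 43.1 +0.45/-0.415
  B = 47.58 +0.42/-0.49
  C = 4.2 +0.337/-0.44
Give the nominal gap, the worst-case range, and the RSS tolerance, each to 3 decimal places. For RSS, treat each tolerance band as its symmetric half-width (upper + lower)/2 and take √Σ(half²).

Stack each dimension's contribution:
  +A: nom +43.100 → Σnom=43.100; wc +0.450/-0.415 → slack +0.450/-0.415; half-tol=0.432, Σhalf²=0.187056
  -B: nom -47.580 → Σnom=-4.480; wc +0.490/-0.420 → slack +0.940/-0.835; half-tol=0.455, Σhalf²=0.394081
  -C: nom -4.200 → Σnom=-8.680; wc +0.440/-0.337 → slack +1.380/-1.172; half-tol=0.389, Σhalf²=0.545013
Nominal = -8.680. Worst-case = [-8.680 - 1.172, -8.680 + 1.380] = [-9.852, -7.300]. RSS = √0.545013 = 0.738.

nominal=-8.680 wc=[-9.852,-7.300] rss=0.738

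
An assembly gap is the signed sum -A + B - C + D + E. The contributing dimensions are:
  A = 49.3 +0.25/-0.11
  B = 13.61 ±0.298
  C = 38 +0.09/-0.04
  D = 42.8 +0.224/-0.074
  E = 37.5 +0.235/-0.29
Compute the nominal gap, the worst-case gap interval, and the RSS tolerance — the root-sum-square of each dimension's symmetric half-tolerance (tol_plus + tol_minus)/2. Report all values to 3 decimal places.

Stack each dimension's contribution:
  -A: nom -49.300 → Σnom=-49.300; wc +0.110/-0.250 → slack +0.110/-0.250; half-tol=0.180, Σhalf²=0.032400
  +B: nom +13.610 → Σnom=-35.690; wc +0.298/-0.298 → slack +0.408/-0.548; half-tol=0.298, Σhalf²=0.121204
  -C: nom -38.000 → Σnom=-73.690; wc +0.040/-0.090 → slack +0.448/-0.638; half-tol=0.065, Σhalf²=0.125429
  +D: nom +42.800 → Σnom=-30.890; wc +0.224/-0.074 → slack +0.672/-0.712; half-tol=0.149, Σhalf²=0.147630
  +E: nom +37.500 → Σnom=6.610; wc +0.235/-0.290 → slack +0.907/-1.002; half-tol=0.262, Σhalf²=0.216536
Nominal = 6.610. Worst-case = [6.610 - 1.002, 6.610 + 0.907] = [5.608, 7.517]. RSS = √0.216536 = 0.465.

nominal=6.610 wc=[5.608,7.517] rss=0.465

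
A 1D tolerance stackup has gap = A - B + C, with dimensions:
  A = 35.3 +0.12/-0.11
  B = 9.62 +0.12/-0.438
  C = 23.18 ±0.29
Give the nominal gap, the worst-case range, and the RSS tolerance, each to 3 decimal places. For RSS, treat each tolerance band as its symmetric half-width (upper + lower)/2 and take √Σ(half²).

Stack each dimension's contribution:
  +A: nom +35.300 → Σnom=35.300; wc +0.120/-0.110 → slack +0.120/-0.110; half-tol=0.115, Σhalf²=0.013225
  -B: nom -9.620 → Σnom=25.680; wc +0.438/-0.120 → slack +0.558/-0.230; half-tol=0.279, Σhalf²=0.091066
  +C: nom +23.180 → Σnom=48.860; wc +0.290/-0.290 → slack +0.848/-0.520; half-tol=0.290, Σhalf²=0.175166
Nominal = 48.860. Worst-case = [48.860 - 0.520, 48.860 + 0.848] = [48.340, 49.708]. RSS = √0.175166 = 0.419.

nominal=48.860 wc=[48.340,49.708] rss=0.419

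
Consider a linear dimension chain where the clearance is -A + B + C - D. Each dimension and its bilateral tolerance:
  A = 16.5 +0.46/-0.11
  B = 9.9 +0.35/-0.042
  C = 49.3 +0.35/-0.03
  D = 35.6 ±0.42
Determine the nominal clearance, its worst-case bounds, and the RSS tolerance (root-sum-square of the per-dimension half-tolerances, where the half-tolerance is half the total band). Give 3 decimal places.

nominal=7.100 wc=[6.148,8.330] rss=0.576

Stack each dimension's contribution:
  -A: nom -16.500 → Σnom=-16.500; wc +0.110/-0.460 → slack +0.110/-0.460; half-tol=0.285, Σhalf²=0.081225
  +B: nom +9.900 → Σnom=-6.600; wc +0.350/-0.042 → slack +0.460/-0.502; half-tol=0.196, Σhalf²=0.119641
  +C: nom +49.300 → Σnom=42.700; wc +0.350/-0.030 → slack +0.810/-0.532; half-tol=0.190, Σhalf²=0.155741
  -D: nom -35.600 → Σnom=7.100; wc +0.420/-0.420 → slack +1.230/-0.952; half-tol=0.420, Σhalf²=0.332141
Nominal = 7.100. Worst-case = [7.100 - 0.952, 7.100 + 1.230] = [6.148, 8.330]. RSS = √0.332141 = 0.576.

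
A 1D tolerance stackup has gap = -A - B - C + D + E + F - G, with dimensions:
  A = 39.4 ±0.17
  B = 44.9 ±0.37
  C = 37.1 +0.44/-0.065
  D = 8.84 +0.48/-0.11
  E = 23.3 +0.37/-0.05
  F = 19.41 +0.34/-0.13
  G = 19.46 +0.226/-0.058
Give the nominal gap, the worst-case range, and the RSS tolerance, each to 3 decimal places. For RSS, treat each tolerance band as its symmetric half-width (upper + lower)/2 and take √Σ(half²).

Stack each dimension's contribution:
  -A: nom -39.400 → Σnom=-39.400; wc +0.170/-0.170 → slack +0.170/-0.170; half-tol=0.170, Σhalf²=0.028900
  -B: nom -44.900 → Σnom=-84.300; wc +0.370/-0.370 → slack +0.540/-0.540; half-tol=0.370, Σhalf²=0.165800
  -C: nom -37.100 → Σnom=-121.400; wc +0.065/-0.440 → slack +0.605/-0.980; half-tol=0.253, Σhalf²=0.229556
  +D: nom +8.840 → Σnom=-112.560; wc +0.480/-0.110 → slack +1.085/-1.090; half-tol=0.295, Σhalf²=0.316581
  +E: nom +23.300 → Σnom=-89.260; wc +0.370/-0.050 → slack +1.455/-1.140; half-tol=0.210, Σhalf²=0.360681
  +F: nom +19.410 → Σnom=-69.850; wc +0.340/-0.130 → slack +1.795/-1.270; half-tol=0.235, Σhalf²=0.415906
  -G: nom -19.460 → Σnom=-89.310; wc +0.058/-0.226 → slack +1.853/-1.496; half-tol=0.142, Σhalf²=0.436070
Nominal = -89.310. Worst-case = [-89.310 - 1.496, -89.310 + 1.853] = [-90.806, -87.457]. RSS = √0.436070 = 0.660.

nominal=-89.310 wc=[-90.806,-87.457] rss=0.660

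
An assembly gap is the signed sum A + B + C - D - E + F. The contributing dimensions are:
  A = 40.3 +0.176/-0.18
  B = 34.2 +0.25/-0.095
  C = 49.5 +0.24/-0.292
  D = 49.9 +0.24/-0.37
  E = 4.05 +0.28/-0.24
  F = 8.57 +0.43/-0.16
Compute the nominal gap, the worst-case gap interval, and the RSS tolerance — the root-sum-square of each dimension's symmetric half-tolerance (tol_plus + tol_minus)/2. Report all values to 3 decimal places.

Stack each dimension's contribution:
  +A: nom +40.300 → Σnom=40.300; wc +0.176/-0.180 → slack +0.176/-0.180; half-tol=0.178, Σhalf²=0.031684
  +B: nom +34.200 → Σnom=74.500; wc +0.250/-0.095 → slack +0.426/-0.275; half-tol=0.172, Σhalf²=0.061440
  +C: nom +49.500 → Σnom=124.000; wc +0.240/-0.292 → slack +0.666/-0.567; half-tol=0.266, Σhalf²=0.132196
  -D: nom -49.900 → Σnom=74.100; wc +0.370/-0.240 → slack +1.036/-0.807; half-tol=0.305, Σhalf²=0.225221
  -E: nom -4.050 → Σnom=70.050; wc +0.240/-0.280 → slack +1.276/-1.087; half-tol=0.260, Σhalf²=0.292821
  +F: nom +8.570 → Σnom=78.620; wc +0.430/-0.160 → slack +1.706/-1.247; half-tol=0.295, Σhalf²=0.379846
Nominal = 78.620. Worst-case = [78.620 - 1.247, 78.620 + 1.706] = [77.373, 80.326]. RSS = √0.379846 = 0.616.

nominal=78.620 wc=[77.373,80.326] rss=0.616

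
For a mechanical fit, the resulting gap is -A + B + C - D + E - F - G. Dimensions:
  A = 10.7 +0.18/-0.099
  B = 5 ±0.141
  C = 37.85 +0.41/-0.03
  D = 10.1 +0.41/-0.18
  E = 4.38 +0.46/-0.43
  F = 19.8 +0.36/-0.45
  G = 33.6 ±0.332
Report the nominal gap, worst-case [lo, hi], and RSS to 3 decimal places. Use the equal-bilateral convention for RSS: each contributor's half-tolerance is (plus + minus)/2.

Stack each dimension's contribution:
  -A: nom -10.700 → Σnom=-10.700; wc +0.099/-0.180 → slack +0.099/-0.180; half-tol=0.140, Σhalf²=0.019460
  +B: nom +5.000 → Σnom=-5.700; wc +0.141/-0.141 → slack +0.240/-0.321; half-tol=0.141, Σhalf²=0.039341
  +C: nom +37.850 → Σnom=32.150; wc +0.410/-0.030 → slack +0.650/-0.351; half-tol=0.220, Σhalf²=0.087741
  -D: nom -10.100 → Σnom=22.050; wc +0.180/-0.410 → slack +0.830/-0.761; half-tol=0.295, Σhalf²=0.174766
  +E: nom +4.380 → Σnom=26.430; wc +0.460/-0.430 → slack +1.290/-1.191; half-tol=0.445, Σhalf²=0.372791
  -F: nom -19.800 → Σnom=6.630; wc +0.450/-0.360 → slack +1.740/-1.551; half-tol=0.405, Σhalf²=0.536816
  -G: nom -33.600 → Σnom=-26.970; wc +0.332/-0.332 → slack +2.072/-1.883; half-tol=0.332, Σhalf²=0.647040
Nominal = -26.970. Worst-case = [-26.970 - 1.883, -26.970 + 2.072] = [-28.853, -24.898]. RSS = √0.647040 = 0.804.

nominal=-26.970 wc=[-28.853,-24.898] rss=0.804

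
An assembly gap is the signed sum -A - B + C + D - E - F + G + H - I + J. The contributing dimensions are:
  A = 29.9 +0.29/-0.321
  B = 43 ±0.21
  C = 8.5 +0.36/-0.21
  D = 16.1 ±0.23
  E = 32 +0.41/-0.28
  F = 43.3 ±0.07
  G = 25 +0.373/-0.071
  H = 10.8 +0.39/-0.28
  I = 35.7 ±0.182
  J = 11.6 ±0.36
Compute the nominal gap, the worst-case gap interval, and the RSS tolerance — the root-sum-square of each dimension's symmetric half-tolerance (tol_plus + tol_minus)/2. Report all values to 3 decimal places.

Stack each dimension's contribution:
  -A: nom -29.900 → Σnom=-29.900; wc +0.321/-0.290 → slack +0.321/-0.290; half-tol=0.305, Σhalf²=0.093330
  -B: nom -43.000 → Σnom=-72.900; wc +0.210/-0.210 → slack +0.531/-0.500; half-tol=0.210, Σhalf²=0.137430
  +C: nom +8.500 → Σnom=-64.400; wc +0.360/-0.210 → slack +0.891/-0.710; half-tol=0.285, Σhalf²=0.218655
  +D: nom +16.100 → Σnom=-48.300; wc +0.230/-0.230 → slack +1.121/-0.940; half-tol=0.230, Σhalf²=0.271555
  -E: nom -32.000 → Σnom=-80.300; wc +0.280/-0.410 → slack +1.401/-1.350; half-tol=0.345, Σhalf²=0.390580
  -F: nom -43.300 → Σnom=-123.600; wc +0.070/-0.070 → slack +1.471/-1.420; half-tol=0.070, Σhalf²=0.395480
  +G: nom +25.000 → Σnom=-98.600; wc +0.373/-0.071 → slack +1.844/-1.491; half-tol=0.222, Σhalf²=0.444764
  +H: nom +10.800 → Σnom=-87.800; wc +0.390/-0.280 → slack +2.234/-1.771; half-tol=0.335, Σhalf²=0.556989
  -I: nom -35.700 → Σnom=-123.500; wc +0.182/-0.182 → slack +2.416/-1.953; half-tol=0.182, Σhalf²=0.590113
  +J: nom +11.600 → Σnom=-111.900; wc +0.360/-0.360 → slack +2.776/-2.313; half-tol=0.360, Σhalf²=0.719713
Nominal = -111.900. Worst-case = [-111.900 - 2.313, -111.900 + 2.776] = [-114.213, -109.124]. RSS = √0.719713 = 0.848.

nominal=-111.900 wc=[-114.213,-109.124] rss=0.848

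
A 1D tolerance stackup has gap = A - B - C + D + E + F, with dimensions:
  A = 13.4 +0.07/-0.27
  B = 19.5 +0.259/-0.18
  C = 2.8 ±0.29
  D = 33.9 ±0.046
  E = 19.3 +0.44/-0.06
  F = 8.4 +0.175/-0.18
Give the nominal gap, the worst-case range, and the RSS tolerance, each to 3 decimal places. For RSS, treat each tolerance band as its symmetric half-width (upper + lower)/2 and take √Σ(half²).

Stack each dimension's contribution:
  +A: nom +13.400 → Σnom=13.400; wc +0.070/-0.270 → slack +0.070/-0.270; half-tol=0.170, Σhalf²=0.028900
  -B: nom -19.500 → Σnom=-6.100; wc +0.180/-0.259 → slack +0.250/-0.529; half-tol=0.220, Σhalf²=0.077080
  -C: nom -2.800 → Σnom=-8.900; wc +0.290/-0.290 → slack +0.540/-0.819; half-tol=0.290, Σhalf²=0.161180
  +D: nom +33.900 → Σnom=25.000; wc +0.046/-0.046 → slack +0.586/-0.865; half-tol=0.046, Σhalf²=0.163296
  +E: nom +19.300 → Σnom=44.300; wc +0.440/-0.060 → slack +1.026/-0.925; half-tol=0.250, Σhalf²=0.225796
  +F: nom +8.400 → Σnom=52.700; wc +0.175/-0.180 → slack +1.201/-1.105; half-tol=0.177, Σhalf²=0.257302
Nominal = 52.700. Worst-case = [52.700 - 1.105, 52.700 + 1.201] = [51.595, 53.901]. RSS = √0.257302 = 0.507.

nominal=52.700 wc=[51.595,53.901] rss=0.507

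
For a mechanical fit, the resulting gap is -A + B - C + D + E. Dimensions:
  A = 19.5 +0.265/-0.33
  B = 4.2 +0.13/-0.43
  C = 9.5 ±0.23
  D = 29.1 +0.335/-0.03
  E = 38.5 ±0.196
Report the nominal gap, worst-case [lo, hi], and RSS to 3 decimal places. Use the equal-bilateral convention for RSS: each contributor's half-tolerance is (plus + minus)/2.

Stack each dimension's contribution:
  -A: nom -19.500 → Σnom=-19.500; wc +0.330/-0.265 → slack +0.330/-0.265; half-tol=0.297, Σhalf²=0.088506
  +B: nom +4.200 → Σnom=-15.300; wc +0.130/-0.430 → slack +0.460/-0.695; half-tol=0.280, Σhalf²=0.166906
  -C: nom -9.500 → Σnom=-24.800; wc +0.230/-0.230 → slack +0.690/-0.925; half-tol=0.230, Σhalf²=0.219806
  +D: nom +29.100 → Σnom=4.300; wc +0.335/-0.030 → slack +1.025/-0.955; half-tol=0.182, Σhalf²=0.253113
  +E: nom +38.500 → Σnom=42.800; wc +0.196/-0.196 → slack +1.221/-1.151; half-tol=0.196, Σhalf²=0.291529
Nominal = 42.800. Worst-case = [42.800 - 1.151, 42.800 + 1.221] = [41.649, 44.021]. RSS = √0.291529 = 0.540.

nominal=42.800 wc=[41.649,44.021] rss=0.540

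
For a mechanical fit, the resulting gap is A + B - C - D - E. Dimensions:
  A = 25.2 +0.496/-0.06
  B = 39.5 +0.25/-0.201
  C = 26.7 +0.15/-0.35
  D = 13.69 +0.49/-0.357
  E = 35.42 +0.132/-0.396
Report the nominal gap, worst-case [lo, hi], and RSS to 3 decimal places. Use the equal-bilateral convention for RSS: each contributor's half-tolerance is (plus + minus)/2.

nominal=-11.110 wc=[-12.143,-9.261] rss=0.663

Stack each dimension's contribution:
  +A: nom +25.200 → Σnom=25.200; wc +0.496/-0.060 → slack +0.496/-0.060; half-tol=0.278, Σhalf²=0.077284
  +B: nom +39.500 → Σnom=64.700; wc +0.250/-0.201 → slack +0.746/-0.261; half-tol=0.226, Σhalf²=0.128134
  -C: nom -26.700 → Σnom=38.000; wc +0.350/-0.150 → slack +1.096/-0.411; half-tol=0.250, Σhalf²=0.190634
  -D: nom -13.690 → Σnom=24.310; wc +0.357/-0.490 → slack +1.453/-0.901; half-tol=0.423, Σhalf²=0.369986
  -E: nom -35.420 → Σnom=-11.110; wc +0.396/-0.132 → slack +1.849/-1.033; half-tol=0.264, Σhalf²=0.439682
Nominal = -11.110. Worst-case = [-11.110 - 1.033, -11.110 + 1.849] = [-12.143, -9.261]. RSS = √0.439682 = 0.663.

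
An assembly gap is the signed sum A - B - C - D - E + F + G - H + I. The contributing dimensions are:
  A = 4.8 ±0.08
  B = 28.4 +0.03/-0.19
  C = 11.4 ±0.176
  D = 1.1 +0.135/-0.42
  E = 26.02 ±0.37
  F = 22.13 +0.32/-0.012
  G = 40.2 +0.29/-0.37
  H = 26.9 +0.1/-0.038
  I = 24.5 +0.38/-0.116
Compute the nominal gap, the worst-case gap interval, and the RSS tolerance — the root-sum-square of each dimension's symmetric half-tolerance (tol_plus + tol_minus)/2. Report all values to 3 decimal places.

nominal=-2.190 wc=[-3.579,0.074] rss=0.683

Stack each dimension's contribution:
  +A: nom +4.800 → Σnom=4.800; wc +0.080/-0.080 → slack +0.080/-0.080; half-tol=0.080, Σhalf²=0.006400
  -B: nom -28.400 → Σnom=-23.600; wc +0.190/-0.030 → slack +0.270/-0.110; half-tol=0.110, Σhalf²=0.018500
  -C: nom -11.400 → Σnom=-35.000; wc +0.176/-0.176 → slack +0.446/-0.286; half-tol=0.176, Σhalf²=0.049476
  -D: nom -1.100 → Σnom=-36.100; wc +0.420/-0.135 → slack +0.866/-0.421; half-tol=0.277, Σhalf²=0.126482
  -E: nom -26.020 → Σnom=-62.120; wc +0.370/-0.370 → slack +1.236/-0.791; half-tol=0.370, Σhalf²=0.263382
  +F: nom +22.130 → Σnom=-39.990; wc +0.320/-0.012 → slack +1.556/-0.803; half-tol=0.166, Σhalf²=0.290938
  +G: nom +40.200 → Σnom=0.210; wc +0.290/-0.370 → slack +1.846/-1.173; half-tol=0.330, Σhalf²=0.399838
  -H: nom -26.900 → Σnom=-26.690; wc +0.038/-0.100 → slack +1.884/-1.273; half-tol=0.069, Σhalf²=0.404599
  +I: nom +24.500 → Σnom=-2.190; wc +0.380/-0.116 → slack +2.264/-1.389; half-tol=0.248, Σhalf²=0.466103
Nominal = -2.190. Worst-case = [-2.190 - 1.389, -2.190 + 2.264] = [-3.579, 0.074]. RSS = √0.466103 = 0.683.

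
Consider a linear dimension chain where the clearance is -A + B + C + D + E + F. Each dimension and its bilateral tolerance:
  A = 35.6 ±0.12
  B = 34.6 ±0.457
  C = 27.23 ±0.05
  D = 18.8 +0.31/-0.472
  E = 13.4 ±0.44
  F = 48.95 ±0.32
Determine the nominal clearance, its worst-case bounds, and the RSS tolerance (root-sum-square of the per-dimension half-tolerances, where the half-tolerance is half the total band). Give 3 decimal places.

Stack each dimension's contribution:
  -A: nom -35.600 → Σnom=-35.600; wc +0.120/-0.120 → slack +0.120/-0.120; half-tol=0.120, Σhalf²=0.014400
  +B: nom +34.600 → Σnom=-1.000; wc +0.457/-0.457 → slack +0.577/-0.577; half-tol=0.457, Σhalf²=0.223249
  +C: nom +27.230 → Σnom=26.230; wc +0.050/-0.050 → slack +0.627/-0.627; half-tol=0.050, Σhalf²=0.225749
  +D: nom +18.800 → Σnom=45.030; wc +0.310/-0.472 → slack +0.937/-1.099; half-tol=0.391, Σhalf²=0.378630
  +E: nom +13.400 → Σnom=58.430; wc +0.440/-0.440 → slack +1.377/-1.539; half-tol=0.440, Σhalf²=0.572230
  +F: nom +48.950 → Σnom=107.380; wc +0.320/-0.320 → slack +1.697/-1.859; half-tol=0.320, Σhalf²=0.674630
Nominal = 107.380. Worst-case = [107.380 - 1.859, 107.380 + 1.697] = [105.521, 109.077]. RSS = √0.674630 = 0.821.

nominal=107.380 wc=[105.521,109.077] rss=0.821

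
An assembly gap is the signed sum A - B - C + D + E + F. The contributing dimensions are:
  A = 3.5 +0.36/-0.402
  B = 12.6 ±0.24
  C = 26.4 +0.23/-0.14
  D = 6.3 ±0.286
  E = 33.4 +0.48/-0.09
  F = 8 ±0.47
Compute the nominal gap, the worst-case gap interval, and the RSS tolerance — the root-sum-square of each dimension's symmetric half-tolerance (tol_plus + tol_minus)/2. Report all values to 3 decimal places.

Stack each dimension's contribution:
  +A: nom +3.500 → Σnom=3.500; wc +0.360/-0.402 → slack +0.360/-0.402; half-tol=0.381, Σhalf²=0.145161
  -B: nom -12.600 → Σnom=-9.100; wc +0.240/-0.240 → slack +0.600/-0.642; half-tol=0.240, Σhalf²=0.202761
  -C: nom -26.400 → Σnom=-35.500; wc +0.140/-0.230 → slack +0.740/-0.872; half-tol=0.185, Σhalf²=0.236986
  +D: nom +6.300 → Σnom=-29.200; wc +0.286/-0.286 → slack +1.026/-1.158; half-tol=0.286, Σhalf²=0.318782
  +E: nom +33.400 → Σnom=4.200; wc +0.480/-0.090 → slack +1.506/-1.248; half-tol=0.285, Σhalf²=0.400007
  +F: nom +8.000 → Σnom=12.200; wc +0.470/-0.470 → slack +1.976/-1.718; half-tol=0.470, Σhalf²=0.620907
Nominal = 12.200. Worst-case = [12.200 - 1.718, 12.200 + 1.976] = [10.482, 14.176]. RSS = √0.620907 = 0.788.

nominal=12.200 wc=[10.482,14.176] rss=0.788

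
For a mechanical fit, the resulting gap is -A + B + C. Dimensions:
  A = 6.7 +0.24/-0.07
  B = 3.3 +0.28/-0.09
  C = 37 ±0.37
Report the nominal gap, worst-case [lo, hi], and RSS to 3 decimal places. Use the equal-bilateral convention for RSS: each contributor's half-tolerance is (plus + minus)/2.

Stack each dimension's contribution:
  -A: nom -6.700 → Σnom=-6.700; wc +0.070/-0.240 → slack +0.070/-0.240; half-tol=0.155, Σhalf²=0.024025
  +B: nom +3.300 → Σnom=-3.400; wc +0.280/-0.090 → slack +0.350/-0.330; half-tol=0.185, Σhalf²=0.058250
  +C: nom +37.000 → Σnom=33.600; wc +0.370/-0.370 → slack +0.720/-0.700; half-tol=0.370, Σhalf²=0.195150
Nominal = 33.600. Worst-case = [33.600 - 0.700, 33.600 + 0.720] = [32.900, 34.320]. RSS = √0.195150 = 0.442.

nominal=33.600 wc=[32.900,34.320] rss=0.442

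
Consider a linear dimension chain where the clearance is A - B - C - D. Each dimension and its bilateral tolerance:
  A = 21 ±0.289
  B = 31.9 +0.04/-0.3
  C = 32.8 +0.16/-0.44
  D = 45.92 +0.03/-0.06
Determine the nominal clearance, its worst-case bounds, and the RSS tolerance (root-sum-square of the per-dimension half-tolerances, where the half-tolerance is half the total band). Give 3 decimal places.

Stack each dimension's contribution:
  +A: nom +21.000 → Σnom=21.000; wc +0.289/-0.289 → slack +0.289/-0.289; half-tol=0.289, Σhalf²=0.083521
  -B: nom -31.900 → Σnom=-10.900; wc +0.300/-0.040 → slack +0.589/-0.329; half-tol=0.170, Σhalf²=0.112421
  -C: nom -32.800 → Σnom=-43.700; wc +0.440/-0.160 → slack +1.029/-0.489; half-tol=0.300, Σhalf²=0.202421
  -D: nom -45.920 → Σnom=-89.620; wc +0.060/-0.030 → slack +1.089/-0.519; half-tol=0.045, Σhalf²=0.204446
Nominal = -89.620. Worst-case = [-89.620 - 0.519, -89.620 + 1.089] = [-90.139, -88.531]. RSS = √0.204446 = 0.452.

nominal=-89.620 wc=[-90.139,-88.531] rss=0.452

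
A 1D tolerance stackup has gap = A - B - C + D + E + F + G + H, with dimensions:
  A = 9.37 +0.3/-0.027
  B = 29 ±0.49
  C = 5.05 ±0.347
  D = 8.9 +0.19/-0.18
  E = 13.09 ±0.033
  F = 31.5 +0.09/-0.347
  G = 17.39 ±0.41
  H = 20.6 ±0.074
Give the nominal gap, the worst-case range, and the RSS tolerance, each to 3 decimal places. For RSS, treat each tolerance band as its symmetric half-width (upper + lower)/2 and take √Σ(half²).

nominal=66.800 wc=[64.892,68.734] rss=0.802

Stack each dimension's contribution:
  +A: nom +9.370 → Σnom=9.370; wc +0.300/-0.027 → slack +0.300/-0.027; half-tol=0.164, Σhalf²=0.026732
  -B: nom -29.000 → Σnom=-19.630; wc +0.490/-0.490 → slack +0.790/-0.517; half-tol=0.490, Σhalf²=0.266832
  -C: nom -5.050 → Σnom=-24.680; wc +0.347/-0.347 → slack +1.137/-0.864; half-tol=0.347, Σhalf²=0.387241
  +D: nom +8.900 → Σnom=-15.780; wc +0.190/-0.180 → slack +1.327/-1.044; half-tol=0.185, Σhalf²=0.421466
  +E: nom +13.090 → Σnom=-2.690; wc +0.033/-0.033 → slack +1.360/-1.077; half-tol=0.033, Σhalf²=0.422555
  +F: nom +31.500 → Σnom=28.810; wc +0.090/-0.347 → slack +1.450/-1.424; half-tol=0.218, Σhalf²=0.470297
  +G: nom +17.390 → Σnom=46.200; wc +0.410/-0.410 → slack +1.860/-1.834; half-tol=0.410, Σhalf²=0.638397
  +H: nom +20.600 → Σnom=66.800; wc +0.074/-0.074 → slack +1.934/-1.908; half-tol=0.074, Σhalf²=0.643873
Nominal = 66.800. Worst-case = [66.800 - 1.908, 66.800 + 1.934] = [64.892, 68.734]. RSS = √0.643873 = 0.802.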